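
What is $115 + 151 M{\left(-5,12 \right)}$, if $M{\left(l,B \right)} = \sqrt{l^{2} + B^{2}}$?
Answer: $2078$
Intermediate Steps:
$M{\left(l,B \right)} = \sqrt{B^{2} + l^{2}}$
$115 + 151 M{\left(-5,12 \right)} = 115 + 151 \sqrt{12^{2} + \left(-5\right)^{2}} = 115 + 151 \sqrt{144 + 25} = 115 + 151 \sqrt{169} = 115 + 151 \cdot 13 = 115 + 1963 = 2078$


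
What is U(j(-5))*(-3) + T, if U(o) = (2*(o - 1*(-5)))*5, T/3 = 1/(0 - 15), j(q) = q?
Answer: -⅕ ≈ -0.20000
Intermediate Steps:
T = -⅕ (T = 3/(0 - 15) = 3/(-15) = 3*(-1/15) = -⅕ ≈ -0.20000)
U(o) = 50 + 10*o (U(o) = (2*(o + 5))*5 = (2*(5 + o))*5 = (10 + 2*o)*5 = 50 + 10*o)
U(j(-5))*(-3) + T = (50 + 10*(-5))*(-3) - ⅕ = (50 - 50)*(-3) - ⅕ = 0*(-3) - ⅕ = 0 - ⅕ = -⅕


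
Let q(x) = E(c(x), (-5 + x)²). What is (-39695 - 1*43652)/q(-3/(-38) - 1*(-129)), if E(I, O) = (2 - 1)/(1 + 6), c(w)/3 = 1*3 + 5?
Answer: -583429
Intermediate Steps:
c(w) = 24 (c(w) = 3*(1*3 + 5) = 3*(3 + 5) = 3*8 = 24)
E(I, O) = ⅐ (E(I, O) = 1/7 = 1*(⅐) = ⅐)
q(x) = ⅐
(-39695 - 1*43652)/q(-3/(-38) - 1*(-129)) = (-39695 - 1*43652)/(⅐) = (-39695 - 43652)*7 = -83347*7 = -583429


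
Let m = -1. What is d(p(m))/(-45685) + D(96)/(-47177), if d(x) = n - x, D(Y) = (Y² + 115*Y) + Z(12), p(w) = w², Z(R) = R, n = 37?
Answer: -927641952/2155281245 ≈ -0.43040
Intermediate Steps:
D(Y) = 12 + Y² + 115*Y (D(Y) = (Y² + 115*Y) + 12 = 12 + Y² + 115*Y)
d(x) = 37 - x
d(p(m))/(-45685) + D(96)/(-47177) = (37 - 1*(-1)²)/(-45685) + (12 + 96² + 115*96)/(-47177) = (37 - 1*1)*(-1/45685) + (12 + 9216 + 11040)*(-1/47177) = (37 - 1)*(-1/45685) + 20268*(-1/47177) = 36*(-1/45685) - 20268/47177 = -36/45685 - 20268/47177 = -927641952/2155281245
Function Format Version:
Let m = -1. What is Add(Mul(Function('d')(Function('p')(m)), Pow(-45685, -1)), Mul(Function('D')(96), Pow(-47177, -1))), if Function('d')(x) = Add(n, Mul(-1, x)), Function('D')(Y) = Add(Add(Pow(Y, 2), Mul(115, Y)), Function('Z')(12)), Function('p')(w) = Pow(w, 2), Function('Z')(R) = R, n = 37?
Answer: Rational(-927641952, 2155281245) ≈ -0.43040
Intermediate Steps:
Function('D')(Y) = Add(12, Pow(Y, 2), Mul(115, Y)) (Function('D')(Y) = Add(Add(Pow(Y, 2), Mul(115, Y)), 12) = Add(12, Pow(Y, 2), Mul(115, Y)))
Function('d')(x) = Add(37, Mul(-1, x))
Add(Mul(Function('d')(Function('p')(m)), Pow(-45685, -1)), Mul(Function('D')(96), Pow(-47177, -1))) = Add(Mul(Add(37, Mul(-1, Pow(-1, 2))), Pow(-45685, -1)), Mul(Add(12, Pow(96, 2), Mul(115, 96)), Pow(-47177, -1))) = Add(Mul(Add(37, Mul(-1, 1)), Rational(-1, 45685)), Mul(Add(12, 9216, 11040), Rational(-1, 47177))) = Add(Mul(Add(37, -1), Rational(-1, 45685)), Mul(20268, Rational(-1, 47177))) = Add(Mul(36, Rational(-1, 45685)), Rational(-20268, 47177)) = Add(Rational(-36, 45685), Rational(-20268, 47177)) = Rational(-927641952, 2155281245)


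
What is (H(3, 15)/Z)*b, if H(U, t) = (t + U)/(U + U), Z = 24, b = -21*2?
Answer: -21/4 ≈ -5.2500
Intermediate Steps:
b = -42
H(U, t) = (U + t)/(2*U) (H(U, t) = (U + t)/((2*U)) = (U + t)*(1/(2*U)) = (U + t)/(2*U))
(H(3, 15)/Z)*b = (((1/2)*(3 + 15)/3)/24)*(-42) = (((1/2)*(1/3)*18)/24)*(-42) = ((1/24)*3)*(-42) = (1/8)*(-42) = -21/4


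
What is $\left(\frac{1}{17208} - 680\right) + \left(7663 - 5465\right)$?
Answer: $\frac{26121745}{17208} \approx 1518.0$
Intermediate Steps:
$\left(\frac{1}{17208} - 680\right) + \left(7663 - 5465\right) = - \frac{11701439}{17208} + 2198 = \frac{26121745}{17208}$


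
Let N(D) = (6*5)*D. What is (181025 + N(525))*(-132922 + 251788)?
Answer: 23389857150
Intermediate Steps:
N(D) = 30*D
(181025 + N(525))*(-132922 + 251788) = (181025 + 30*525)*(-132922 + 251788) = (181025 + 15750)*118866 = 196775*118866 = 23389857150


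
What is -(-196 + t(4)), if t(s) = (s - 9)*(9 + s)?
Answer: 261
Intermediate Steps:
t(s) = (-9 + s)*(9 + s)
-(-196 + t(4)) = -(-196 + (-81 + 4²)) = -(-196 + (-81 + 16)) = -(-196 - 65) = -1*(-261) = 261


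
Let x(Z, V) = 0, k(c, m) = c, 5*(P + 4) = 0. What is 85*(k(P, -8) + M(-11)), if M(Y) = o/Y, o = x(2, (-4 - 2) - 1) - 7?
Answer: -3145/11 ≈ -285.91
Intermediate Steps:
P = -4 (P = -4 + (1/5)*0 = -4 + 0 = -4)
o = -7 (o = 0 - 7 = -7)
M(Y) = -7/Y
85*(k(P, -8) + M(-11)) = 85*(-4 - 7/(-11)) = 85*(-4 - 7*(-1/11)) = 85*(-4 + 7/11) = 85*(-37/11) = -3145/11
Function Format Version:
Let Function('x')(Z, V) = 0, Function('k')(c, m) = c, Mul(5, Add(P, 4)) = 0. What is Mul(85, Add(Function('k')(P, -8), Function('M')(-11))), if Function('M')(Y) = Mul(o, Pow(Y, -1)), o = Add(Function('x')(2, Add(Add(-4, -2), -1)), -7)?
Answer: Rational(-3145, 11) ≈ -285.91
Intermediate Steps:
P = -4 (P = Add(-4, Mul(Rational(1, 5), 0)) = Add(-4, 0) = -4)
o = -7 (o = Add(0, -7) = -7)
Function('M')(Y) = Mul(-7, Pow(Y, -1))
Mul(85, Add(Function('k')(P, -8), Function('M')(-11))) = Mul(85, Add(-4, Mul(-7, Pow(-11, -1)))) = Mul(85, Add(-4, Mul(-7, Rational(-1, 11)))) = Mul(85, Add(-4, Rational(7, 11))) = Mul(85, Rational(-37, 11)) = Rational(-3145, 11)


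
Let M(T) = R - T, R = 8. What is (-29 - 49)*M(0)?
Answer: -624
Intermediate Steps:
M(T) = 8 - T
(-29 - 49)*M(0) = (-29 - 49)*(8 - 1*0) = -78*(8 + 0) = -78*8 = -624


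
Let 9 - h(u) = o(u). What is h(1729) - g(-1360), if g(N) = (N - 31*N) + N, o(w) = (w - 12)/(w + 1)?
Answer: -68217347/1730 ≈ -39432.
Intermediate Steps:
o(w) = (-12 + w)/(1 + w)
g(N) = -29*N (g(N) = (N - 31*N) + N = -30*N + N = -29*N)
h(u) = 9 - (-12 + u)/(1 + u)
h(1729) - g(-1360) = (21 + 8*1729)/(1 + 1729) - (-29)*(-1360) = (21 + 13832)/1730 - 1*39440 = (1/1730)*13853 - 39440 = 13853/1730 - 39440 = -68217347/1730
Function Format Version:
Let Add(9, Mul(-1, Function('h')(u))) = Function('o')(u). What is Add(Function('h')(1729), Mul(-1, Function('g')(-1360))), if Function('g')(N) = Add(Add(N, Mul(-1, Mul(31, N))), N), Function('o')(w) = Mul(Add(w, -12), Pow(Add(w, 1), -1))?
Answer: Rational(-68217347, 1730) ≈ -39432.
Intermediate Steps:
Function('o')(w) = Mul(Pow(Add(1, w), -1), Add(-12, w)) (Function('o')(w) = Mul(Add(-12, w), Pow(Add(1, w), -1)) = Mul(Pow(Add(1, w), -1), Add(-12, w)))
Function('g')(N) = Mul(-29, N) (Function('g')(N) = Add(Add(N, Mul(-31, N)), N) = Add(Mul(-30, N), N) = Mul(-29, N))
Function('h')(u) = Add(9, Mul(-1, Pow(Add(1, u), -1), Add(-12, u))) (Function('h')(u) = Add(9, Mul(-1, Mul(Pow(Add(1, u), -1), Add(-12, u)))) = Add(9, Mul(-1, Pow(Add(1, u), -1), Add(-12, u))))
Add(Function('h')(1729), Mul(-1, Function('g')(-1360))) = Add(Mul(Pow(Add(1, 1729), -1), Add(21, Mul(8, 1729))), Mul(-1, Mul(-29, -1360))) = Add(Mul(Pow(1730, -1), Add(21, 13832)), Mul(-1, 39440)) = Add(Mul(Rational(1, 1730), 13853), -39440) = Add(Rational(13853, 1730), -39440) = Rational(-68217347, 1730)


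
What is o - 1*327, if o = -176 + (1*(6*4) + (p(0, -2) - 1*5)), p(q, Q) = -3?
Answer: -487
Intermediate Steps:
o = -160 (o = -176 + (1*(6*4) + (-3 - 1*5)) = -176 + (1*24 + (-3 - 5)) = -176 + (24 - 8) = -176 + 16 = -160)
o - 1*327 = -160 - 1*327 = -160 - 327 = -487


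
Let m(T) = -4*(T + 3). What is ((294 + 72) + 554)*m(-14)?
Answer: 40480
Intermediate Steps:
m(T) = -12 - 4*T (m(T) = -4*(3 + T) = -12 - 4*T)
((294 + 72) + 554)*m(-14) = ((294 + 72) + 554)*(-12 - 4*(-14)) = (366 + 554)*(-12 + 56) = 920*44 = 40480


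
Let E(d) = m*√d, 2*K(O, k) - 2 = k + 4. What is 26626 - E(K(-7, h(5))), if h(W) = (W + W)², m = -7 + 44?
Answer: 26626 - 37*√53 ≈ 26357.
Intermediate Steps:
m = 37
h(W) = 4*W² (h(W) = (2*W)² = 4*W²)
K(O, k) = 3 + k/2 (K(O, k) = 1 + (k + 4)/2 = 1 + (4 + k)/2 = 1 + (2 + k/2) = 3 + k/2)
E(d) = 37*√d
26626 - E(K(-7, h(5))) = 26626 - 37*√(3 + (4*5²)/2) = 26626 - 37*√(3 + (4*25)/2) = 26626 - 37*√(3 + (½)*100) = 26626 - 37*√(3 + 50) = 26626 - 37*√53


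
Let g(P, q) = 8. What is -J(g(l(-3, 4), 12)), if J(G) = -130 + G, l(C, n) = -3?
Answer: 122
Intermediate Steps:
-J(g(l(-3, 4), 12)) = -(-130 + 8) = -1*(-122) = 122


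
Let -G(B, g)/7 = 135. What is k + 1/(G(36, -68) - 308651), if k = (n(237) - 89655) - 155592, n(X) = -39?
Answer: -75939564457/309596 ≈ -2.4529e+5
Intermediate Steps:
G(B, g) = -945 (G(B, g) = -7*135 = -945)
k = -245286 (k = (-39 - 89655) - 155592 = -89694 - 155592 = -245286)
k + 1/(G(36, -68) - 308651) = -245286 + 1/(-945 - 308651) = -245286 + 1/(-309596) = -245286 - 1/309596 = -75939564457/309596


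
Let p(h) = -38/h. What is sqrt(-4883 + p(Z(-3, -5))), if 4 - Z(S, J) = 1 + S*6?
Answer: I*sqrt(2154201)/21 ≈ 69.891*I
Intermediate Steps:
Z(S, J) = 3 - 6*S (Z(S, J) = 4 - (1 + S*6) = 4 - (1 + 6*S) = 4 + (-1 - 6*S) = 3 - 6*S)
sqrt(-4883 + p(Z(-3, -5))) = sqrt(-4883 - 38/(3 - 6*(-3))) = sqrt(-4883 - 38/(3 + 18)) = sqrt(-4883 - 38/21) = sqrt(-102581/21) = I*sqrt(2154201)/21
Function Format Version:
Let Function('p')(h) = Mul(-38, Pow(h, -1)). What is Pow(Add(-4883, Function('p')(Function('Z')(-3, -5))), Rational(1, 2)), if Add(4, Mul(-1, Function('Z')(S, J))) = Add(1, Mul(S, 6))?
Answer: Mul(Rational(1, 21), I, Pow(2154201, Rational(1, 2))) ≈ Mul(69.891, I)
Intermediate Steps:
Function('Z')(S, J) = Add(3, Mul(-6, S)) (Function('Z')(S, J) = Add(4, Mul(-1, Add(1, Mul(S, 6)))) = Add(4, Mul(-1, Add(1, Mul(6, S)))) = Add(4, Add(-1, Mul(-6, S))) = Add(3, Mul(-6, S)))
Pow(Add(-4883, Function('p')(Function('Z')(-3, -5))), Rational(1, 2)) = Pow(Add(-4883, Mul(-38, Pow(Add(3, Mul(-6, -3)), -1))), Rational(1, 2)) = Pow(Add(-4883, Mul(-38, Pow(Add(3, 18), -1))), Rational(1, 2)) = Pow(Add(-4883, Mul(-38, Pow(21, -1))), Rational(1, 2)) = Pow(Add(-4883, Mul(-38, Rational(1, 21))), Rational(1, 2)) = Pow(Add(-4883, Rational(-38, 21)), Rational(1, 2)) = Pow(Rational(-102581, 21), Rational(1, 2)) = Mul(Rational(1, 21), I, Pow(2154201, Rational(1, 2)))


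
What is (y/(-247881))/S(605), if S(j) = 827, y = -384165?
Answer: 128055/68332529 ≈ 0.0018740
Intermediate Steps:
(y/(-247881))/S(605) = -384165/(-247881)/827 = -384165*(-1/247881)*(1/827) = (128055/82627)*(1/827) = 128055/68332529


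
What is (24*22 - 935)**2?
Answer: 165649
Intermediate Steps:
(24*22 - 935)**2 = (528 - 935)**2 = (-407)**2 = 165649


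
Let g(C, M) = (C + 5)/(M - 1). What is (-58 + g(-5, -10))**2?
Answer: 3364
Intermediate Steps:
g(C, M) = (5 + C)/(-1 + M)
(-58 + g(-5, -10))**2 = (-58 + (5 - 5)/(-1 - 10))**2 = (-58 + 0/(-11))**2 = (-58 - 1/11*0)**2 = (-58 + 0)**2 = (-58)**2 = 3364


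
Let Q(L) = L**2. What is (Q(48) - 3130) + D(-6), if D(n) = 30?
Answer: -796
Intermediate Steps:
(Q(48) - 3130) + D(-6) = (48**2 - 3130) + 30 = (2304 - 3130) + 30 = -826 + 30 = -796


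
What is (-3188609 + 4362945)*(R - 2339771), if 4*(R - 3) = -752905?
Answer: -2968714655568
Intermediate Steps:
R = -752893/4 (R = 3 + (¼)*(-752905) = 3 - 752905/4 = -752893/4 ≈ -1.8822e+5)
(-3188609 + 4362945)*(R - 2339771) = (-3188609 + 4362945)*(-752893/4 - 2339771) = 1174336*(-10111977/4) = -2968714655568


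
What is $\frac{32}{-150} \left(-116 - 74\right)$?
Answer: $\frac{608}{15} \approx 40.533$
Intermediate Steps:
$\frac{32}{-150} \left(-116 - 74\right) = 32 \left(- \frac{1}{150}\right) \left(-190\right) = \left(- \frac{16}{75}\right) \left(-190\right) = \frac{608}{15}$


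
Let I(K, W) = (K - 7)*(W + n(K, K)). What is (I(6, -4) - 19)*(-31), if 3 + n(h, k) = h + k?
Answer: 744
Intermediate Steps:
n(h, k) = -3 + h + k (n(h, k) = -3 + (h + k) = -3 + h + k)
I(K, W) = (-7 + K)*(-3 + W + 2*K) (I(K, W) = (K - 7)*(W + (-3 + K + K)) = (-7 + K)*(W + (-3 + 2*K)) = (-7 + K)*(-3 + W + 2*K))
(I(6, -4) - 19)*(-31) = ((21 - 17*6 - 7*(-4) + 2*6**2 + 6*(-4)) - 19)*(-31) = ((21 - 102 + 28 + 2*36 - 24) - 19)*(-31) = ((21 - 102 + 28 + 72 - 24) - 19)*(-31) = (-5 - 19)*(-31) = -24*(-31) = 744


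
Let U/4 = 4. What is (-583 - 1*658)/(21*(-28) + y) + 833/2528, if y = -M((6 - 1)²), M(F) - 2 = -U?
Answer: 1807695/725536 ≈ 2.4915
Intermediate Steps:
U = 16 (U = 4*4 = 16)
M(F) = -14 (M(F) = 2 - 1*16 = 2 - 16 = -14)
y = 14 (y = -1*(-14) = 14)
(-583 - 1*658)/(21*(-28) + y) + 833/2528 = (-583 - 1*658)/(21*(-28) + 14) + 833/2528 = (-583 - 658)/(-588 + 14) + 833*(1/2528) = -1241/(-574) + 833/2528 = -1241*(-1/574) + 833/2528 = 1241/574 + 833/2528 = 1807695/725536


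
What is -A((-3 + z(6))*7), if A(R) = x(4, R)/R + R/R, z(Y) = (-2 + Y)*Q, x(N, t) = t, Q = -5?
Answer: -2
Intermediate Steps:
z(Y) = 10 - 5*Y (z(Y) = (-2 + Y)*(-5) = 10 - 5*Y)
A(R) = 2 (A(R) = R/R + R/R = 1 + 1 = 2)
-A((-3 + z(6))*7) = -1*2 = -2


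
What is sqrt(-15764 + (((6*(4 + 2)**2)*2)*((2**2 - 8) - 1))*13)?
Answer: 2*I*sqrt(10961) ≈ 209.39*I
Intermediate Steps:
sqrt(-15764 + (((6*(4 + 2)**2)*2)*((2**2 - 8) - 1))*13) = sqrt(-15764 + (((6*6**2)*2)*((4 - 8) - 1))*13) = sqrt(-15764 + (((6*36)*2)*(-4 - 1))*13) = sqrt(-15764 + ((216*2)*(-5))*13) = sqrt(-15764 + (432*(-5))*13) = sqrt(-15764 - 2160*13) = sqrt(-15764 - 28080) = sqrt(-43844) = 2*I*sqrt(10961)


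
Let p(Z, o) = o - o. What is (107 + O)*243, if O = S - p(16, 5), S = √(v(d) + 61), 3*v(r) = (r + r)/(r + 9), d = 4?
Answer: 26001 + 81*√93093/13 ≈ 27902.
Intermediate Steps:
p(Z, o) = 0
v(r) = 2*r/(3*(9 + r)) (v(r) = ((r + r)/(r + 9))/3 = ((2*r)/(9 + r))/3 = (2*r/(9 + r))/3 = 2*r/(3*(9 + r)))
S = √93093/39 (S = √((⅔)*4/(9 + 4) + 61) = √((⅔)*4/13 + 61) = √((⅔)*4*(1/13) + 61) = √(8/39 + 61) = √(2387/39) = √93093/39 ≈ 7.8234)
O = √93093/39 (O = √93093/39 - 1*0 = √93093/39 + 0 = √93093/39 ≈ 7.8234)
(107 + O)*243 = (107 + √93093/39)*243 = 26001 + 81*√93093/13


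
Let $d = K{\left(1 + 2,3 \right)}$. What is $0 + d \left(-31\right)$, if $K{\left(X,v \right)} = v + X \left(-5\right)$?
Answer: $372$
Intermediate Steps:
$K{\left(X,v \right)} = v - 5 X$
$d = -12$ ($d = 3 - 5 \left(1 + 2\right) = 3 - 15 = -12$)
$0 + d \left(-31\right) = 0 - -372 = 0 + 372 = 372$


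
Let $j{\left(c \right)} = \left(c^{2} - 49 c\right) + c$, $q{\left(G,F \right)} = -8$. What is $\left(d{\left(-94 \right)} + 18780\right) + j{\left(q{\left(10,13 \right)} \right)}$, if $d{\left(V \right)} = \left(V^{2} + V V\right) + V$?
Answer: $36806$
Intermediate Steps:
$d{\left(V \right)} = V + 2 V^{2}$ ($d{\left(V \right)} = \left(V^{2} + V^{2}\right) + V = 2 V^{2} + V = V + 2 V^{2}$)
$j{\left(c \right)} = c^{2} - 48 c$
$\left(d{\left(-94 \right)} + 18780\right) + j{\left(q{\left(10,13 \right)} \right)} = \left(- 94 \left(1 + 2 \left(-94\right)\right) + 18780\right) - 8 \left(-48 - 8\right) = \left(- 94 \left(1 - 188\right) + 18780\right) - -448 = \left(\left(-94\right) \left(-187\right) + 18780\right) + 448 = \left(17578 + 18780\right) + 448 = 36358 + 448 = 36806$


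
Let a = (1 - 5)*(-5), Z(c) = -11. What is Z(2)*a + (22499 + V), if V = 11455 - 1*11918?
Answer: 21816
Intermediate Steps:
a = 20 (a = -4*(-5) = 20)
V = -463 (V = 11455 - 11918 = -463)
Z(2)*a + (22499 + V) = -11*20 + (22499 - 463) = -220 + 22036 = 21816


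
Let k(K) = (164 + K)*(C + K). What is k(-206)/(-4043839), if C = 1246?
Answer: 43680/4043839 ≈ 0.010802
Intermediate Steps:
k(K) = (164 + K)*(1246 + K)
k(-206)/(-4043839) = (204344 + (-206)² + 1410*(-206))/(-4043839) = (204344 + 42436 - 290460)*(-1/4043839) = -43680*(-1/4043839) = 43680/4043839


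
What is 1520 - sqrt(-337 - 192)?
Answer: 1520 - 23*I ≈ 1520.0 - 23.0*I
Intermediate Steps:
1520 - sqrt(-337 - 192) = 1520 - sqrt(-529) = 1520 - 23*I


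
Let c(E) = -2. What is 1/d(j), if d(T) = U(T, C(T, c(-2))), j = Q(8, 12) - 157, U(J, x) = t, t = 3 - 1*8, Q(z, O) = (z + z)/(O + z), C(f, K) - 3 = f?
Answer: -1/5 ≈ -0.20000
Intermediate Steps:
C(f, K) = 3 + f
Q(z, O) = 2*z/(O + z) (Q(z, O) = (2*z)/(O + z) = 2*z/(O + z))
t = -5 (t = 3 - 8 = -5)
U(J, x) = -5
j = -781/5 (j = 2*8/(12 + 8) - 157 = 2*8/20 - 157 = 2*8*(1/20) - 157 = 4/5 - 157 = -781/5 ≈ -156.20)
d(T) = -5
1/d(j) = 1/(-5) = -1/5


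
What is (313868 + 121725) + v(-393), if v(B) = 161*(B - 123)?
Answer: 352517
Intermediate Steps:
v(B) = -19803 + 161*B (v(B) = 161*(-123 + B) = -19803 + 161*B)
(313868 + 121725) + v(-393) = (313868 + 121725) + (-19803 + 161*(-393)) = 435593 + (-19803 - 63273) = 435593 - 83076 = 352517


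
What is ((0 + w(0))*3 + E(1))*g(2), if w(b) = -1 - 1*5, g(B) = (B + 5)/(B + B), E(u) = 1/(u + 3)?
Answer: -497/16 ≈ -31.063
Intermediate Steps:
E(u) = 1/(3 + u)
g(B) = (5 + B)/(2*B) (g(B) = (5 + B)/((2*B)) = (5 + B)*(1/(2*B)) = (5 + B)/(2*B))
w(b) = -6 (w(b) = -1 - 5 = -6)
((0 + w(0))*3 + E(1))*g(2) = ((0 - 6)*3 + 1/(3 + 1))*((½)*(5 + 2)/2) = (-6*3 + 1/4)*((½)*(½)*7) = (-18 + ¼)*(7/4) = -71/4*7/4 = -497/16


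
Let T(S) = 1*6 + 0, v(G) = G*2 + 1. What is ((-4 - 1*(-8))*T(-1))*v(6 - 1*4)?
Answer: 120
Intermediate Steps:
v(G) = 1 + 2*G (v(G) = 2*G + 1 = 1 + 2*G)
T(S) = 6 (T(S) = 6 + 0 = 6)
((-4 - 1*(-8))*T(-1))*v(6 - 1*4) = ((-4 - 1*(-8))*6)*(1 + 2*(6 - 1*4)) = ((-4 + 8)*6)*(1 + 2*(6 - 4)) = (4*6)*(1 + 2*2) = 24*(1 + 4) = 24*5 = 120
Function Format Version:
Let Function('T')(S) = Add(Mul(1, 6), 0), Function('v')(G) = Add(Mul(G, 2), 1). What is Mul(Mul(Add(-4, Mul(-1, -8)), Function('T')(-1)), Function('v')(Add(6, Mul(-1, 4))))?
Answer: 120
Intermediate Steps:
Function('v')(G) = Add(1, Mul(2, G)) (Function('v')(G) = Add(Mul(2, G), 1) = Add(1, Mul(2, G)))
Function('T')(S) = 6 (Function('T')(S) = Add(6, 0) = 6)
Mul(Mul(Add(-4, Mul(-1, -8)), Function('T')(-1)), Function('v')(Add(6, Mul(-1, 4)))) = Mul(Mul(Add(-4, Mul(-1, -8)), 6), Add(1, Mul(2, Add(6, Mul(-1, 4))))) = Mul(Mul(Add(-4, 8), 6), Add(1, Mul(2, Add(6, -4)))) = Mul(Mul(4, 6), Add(1, Mul(2, 2))) = Mul(24, Add(1, 4)) = Mul(24, 5) = 120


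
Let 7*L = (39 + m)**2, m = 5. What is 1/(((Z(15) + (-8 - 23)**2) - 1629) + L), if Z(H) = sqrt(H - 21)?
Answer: -9590/3753947 - 49*I*sqrt(6)/7507894 ≈ -0.0025546 - 1.5987e-5*I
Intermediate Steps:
Z(H) = sqrt(-21 + H)
L = 1936/7 (L = (39 + 5)**2/7 = (1/7)*44**2 = (1/7)*1936 = 1936/7 ≈ 276.57)
1/(((Z(15) + (-8 - 23)**2) - 1629) + L) = 1/(((sqrt(-21 + 15) + (-8 - 23)**2) - 1629) + 1936/7) = 1/(((sqrt(-6) + (-31)**2) - 1629) + 1936/7) = 1/(((I*sqrt(6) + 961) - 1629) + 1936/7) = 1/(((961 + I*sqrt(6)) - 1629) + 1936/7) = 1/((-668 + I*sqrt(6)) + 1936/7) = 1/(-2740/7 + I*sqrt(6))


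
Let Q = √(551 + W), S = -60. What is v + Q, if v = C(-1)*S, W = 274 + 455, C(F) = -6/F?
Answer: -360 + 16*√5 ≈ -324.22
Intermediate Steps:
W = 729
v = -360 (v = -6/(-1)*(-60) = -6*(-1)*(-60) = 6*(-60) = -360)
Q = 16*√5 (Q = √(551 + 729) = √1280 = 16*√5 ≈ 35.777)
v + Q = -360 + 16*√5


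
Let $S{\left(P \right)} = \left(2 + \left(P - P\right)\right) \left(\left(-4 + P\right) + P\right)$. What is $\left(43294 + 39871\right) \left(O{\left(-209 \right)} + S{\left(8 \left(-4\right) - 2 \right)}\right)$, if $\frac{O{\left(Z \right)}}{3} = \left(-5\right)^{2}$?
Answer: $-5738385$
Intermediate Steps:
$S{\left(P \right)} = -8 + 4 P$ ($S{\left(P \right)} = \left(2 + 0\right) \left(-4 + 2 P\right) = 2 \left(-4 + 2 P\right) = -8 + 4 P$)
$O{\left(Z \right)} = 75$ ($O{\left(Z \right)} = 3 \left(-5\right)^{2} = 3 \cdot 25 = 75$)
$\left(43294 + 39871\right) \left(O{\left(-209 \right)} + S{\left(8 \left(-4\right) - 2 \right)}\right) = \left(43294 + 39871\right) \left(75 + \left(-8 + 4 \left(8 \left(-4\right) - 2\right)\right)\right) = 83165 \left(75 + \left(-8 + 4 \left(-32 - 2\right)\right)\right) = 83165 \left(75 + \left(-8 + 4 \left(-34\right)\right)\right) = 83165 \left(75 - 144\right) = 83165 \left(-69\right) = -5738385$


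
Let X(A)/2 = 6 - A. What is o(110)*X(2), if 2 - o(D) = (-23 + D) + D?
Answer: -1560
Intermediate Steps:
X(A) = 12 - 2*A (X(A) = 2*(6 - A) = 12 - 2*A)
o(D) = 25 - 2*D (o(D) = 2 - ((-23 + D) + D) = 2 - (-23 + 2*D) = 2 + (23 - 2*D) = 25 - 2*D)
o(110)*X(2) = (25 - 2*110)*(12 - 2*2) = (25 - 220)*(12 - 4) = -195*8 = -1560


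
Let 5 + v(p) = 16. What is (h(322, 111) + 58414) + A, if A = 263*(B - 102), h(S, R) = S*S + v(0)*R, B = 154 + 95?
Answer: 201980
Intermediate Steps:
v(p) = 11 (v(p) = -5 + 16 = 11)
B = 249
h(S, R) = S² + 11*R (h(S, R) = S*S + 11*R = S² + 11*R)
A = 38661 (A = 263*(249 - 102) = 263*147 = 38661)
(h(322, 111) + 58414) + A = ((322² + 11*111) + 58414) + 38661 = ((103684 + 1221) + 58414) + 38661 = (104905 + 58414) + 38661 = 163319 + 38661 = 201980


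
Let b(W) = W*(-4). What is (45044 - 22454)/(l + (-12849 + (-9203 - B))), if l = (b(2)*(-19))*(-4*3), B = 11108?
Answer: -11295/17492 ≈ -0.64572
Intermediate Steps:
b(W) = -4*W
l = -1824 (l = (-4*2*(-19))*(-4*3) = -8*(-19)*(-12) = 152*(-12) = -1824)
(45044 - 22454)/(l + (-12849 + (-9203 - B))) = (45044 - 22454)/(-1824 + (-12849 + (-9203 - 1*11108))) = 22590/(-1824 + (-12849 + (-9203 - 11108))) = 22590/(-1824 + (-12849 - 20311)) = 22590/(-1824 - 33160) = 22590/(-34984) = 22590*(-1/34984) = -11295/17492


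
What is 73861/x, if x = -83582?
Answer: -73861/83582 ≈ -0.88369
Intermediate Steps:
73861/x = 73861/(-83582) = 73861*(-1/83582) = -73861/83582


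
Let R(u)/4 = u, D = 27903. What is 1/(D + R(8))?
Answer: 1/27935 ≈ 3.5797e-5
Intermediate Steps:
R(u) = 4*u
1/(D + R(8)) = 1/(27903 + 4*8) = 1/(27903 + 32) = 1/27935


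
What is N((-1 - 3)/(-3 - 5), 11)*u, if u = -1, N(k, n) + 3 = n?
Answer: -8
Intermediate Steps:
N(k, n) = -3 + n
N((-1 - 3)/(-3 - 5), 11)*u = (-3 + 11)*(-1) = 8*(-1) = -8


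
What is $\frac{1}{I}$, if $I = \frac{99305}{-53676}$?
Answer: $- \frac{53676}{99305} \approx -0.54052$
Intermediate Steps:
$I = - \frac{99305}{53676}$ ($I = 99305 \left(- \frac{1}{53676}\right) = - \frac{99305}{53676} \approx -1.8501$)
$\frac{1}{I} = \frac{1}{- \frac{99305}{53676}} = - \frac{53676}{99305}$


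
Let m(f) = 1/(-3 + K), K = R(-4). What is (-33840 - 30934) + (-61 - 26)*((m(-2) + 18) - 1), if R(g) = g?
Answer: -463684/7 ≈ -66241.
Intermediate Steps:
K = -4
m(f) = -1/7 (m(f) = 1/(-3 - 4) = 1/(-7) = -1/7)
(-33840 - 30934) + (-61 - 26)*((m(-2) + 18) - 1) = (-33840 - 30934) + (-61 - 26)*((-1/7 + 18) - 1) = -64774 - 87*(125/7 - 1) = -64774 - 87*118/7 = -64774 - 10266/7 = -463684/7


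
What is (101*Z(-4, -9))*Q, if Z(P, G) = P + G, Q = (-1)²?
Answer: -1313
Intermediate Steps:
Q = 1
Z(P, G) = G + P
(101*Z(-4, -9))*Q = (101*(-9 - 4))*1 = (101*(-13))*1 = -1313*1 = -1313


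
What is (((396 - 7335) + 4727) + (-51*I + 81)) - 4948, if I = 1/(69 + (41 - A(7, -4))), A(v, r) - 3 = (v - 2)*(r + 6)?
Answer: -686714/97 ≈ -7079.5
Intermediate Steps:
A(v, r) = 3 + (-2 + v)*(6 + r) (A(v, r) = 3 + (v - 2)*(r + 6) = 3 + (-2 + v)*(6 + r))
I = 1/97 (I = 1/(69 + (41 - (-9 - 2*(-4) + 6*7 - 4*7))) = 1/(69 + (41 - (-9 + 8 + 42 - 28))) = 1/(69 + (41 - 1*13)) = 1/(69 + (41 - 13)) = 1/(69 + 28) = 1/97 ≈ 0.010309)
(((396 - 7335) + 4727) + (-51*I + 81)) - 4948 = (((396 - 7335) + 4727) + (-51*1/97 + 81)) - 4948 = ((-6939 + 4727) + (-51/97 + 81)) - 4948 = (-2212 + 7806/97) - 4948 = -206758/97 - 4948 = -686714/97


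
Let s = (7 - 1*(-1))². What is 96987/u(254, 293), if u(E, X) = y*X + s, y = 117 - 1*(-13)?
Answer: 32329/12718 ≈ 2.5420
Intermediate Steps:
s = 64 (s = (7 + 1)² = 8² = 64)
y = 130 (y = 117 + 13 = 130)
u(E, X) = 64 + 130*X (u(E, X) = 130*X + 64 = 64 + 130*X)
96987/u(254, 293) = 96987/(64 + 130*293) = 96987/(64 + 38090) = 96987/38154 = 96987*(1/38154) = 32329/12718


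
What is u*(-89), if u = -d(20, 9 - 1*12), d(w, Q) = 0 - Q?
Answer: 267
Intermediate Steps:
d(w, Q) = -Q
u = -3 (u = -(-1)*(9 - 1*12) = -(-1)*(9 - 12) = -(-1)*(-3) = -1*3 = -3)
u*(-89) = -3*(-89) = 267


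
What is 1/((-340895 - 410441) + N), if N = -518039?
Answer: -1/1269375 ≈ -7.8779e-7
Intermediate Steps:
1/((-340895 - 410441) + N) = 1/((-340895 - 410441) - 518039) = 1/(-751336 - 518039) = 1/(-1269375) = -1/1269375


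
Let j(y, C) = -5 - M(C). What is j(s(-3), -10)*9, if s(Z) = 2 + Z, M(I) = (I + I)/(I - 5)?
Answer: -57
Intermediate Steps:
M(I) = 2*I/(-5 + I) (M(I) = (2*I)/(-5 + I) = 2*I/(-5 + I))
j(y, C) = -5 - 2*C/(-5 + C)
j(s(-3), -10)*9 = ((25 - 7*(-10))/(-5 - 10))*9 = ((25 + 70)/(-15))*9 = -1/15*95*9 = -19/3*9 = -57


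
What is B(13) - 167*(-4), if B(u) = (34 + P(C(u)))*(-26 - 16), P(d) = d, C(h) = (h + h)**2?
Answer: -29152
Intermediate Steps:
C(h) = 4*h**2 (C(h) = (2*h)**2 = 4*h**2)
B(u) = -1428 - 168*u**2 (B(u) = (34 + 4*u**2)*(-26 - 16) = (34 + 4*u**2)*(-42) = -1428 - 168*u**2)
B(13) - 167*(-4) = (-1428 - 168*13**2) - 167*(-4) = (-1428 - 168*169) + 668 = (-1428 - 28392) + 668 = -29820 + 668 = -29152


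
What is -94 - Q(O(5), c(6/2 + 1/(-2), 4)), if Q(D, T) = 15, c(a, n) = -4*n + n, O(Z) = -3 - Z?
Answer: -109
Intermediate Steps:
c(a, n) = -3*n
-94 - Q(O(5), c(6/2 + 1/(-2), 4)) = -94 - 1*15 = -94 - 15 = -109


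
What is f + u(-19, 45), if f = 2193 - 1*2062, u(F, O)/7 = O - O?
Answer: 131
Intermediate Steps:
u(F, O) = 0 (u(F, O) = 7*(O - O) = 7*0 = 0)
f = 131 (f = 2193 - 2062 = 131)
f + u(-19, 45) = 131 + 0 = 131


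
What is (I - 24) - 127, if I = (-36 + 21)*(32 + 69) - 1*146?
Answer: -1812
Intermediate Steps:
I = -1661 (I = -15*101 - 146 = -1515 - 146 = -1661)
(I - 24) - 127 = (-1661 - 24) - 127 = -1685 - 127 = -1812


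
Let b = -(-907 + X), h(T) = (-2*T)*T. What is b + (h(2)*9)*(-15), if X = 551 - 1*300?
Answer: 1736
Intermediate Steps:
X = 251 (X = 551 - 300 = 251)
h(T) = -2*T²
b = 656 (b = -(-907 + 251) = -1*(-656) = 656)
b + (h(2)*9)*(-15) = 656 + (-2*2²*9)*(-15) = 656 + (-2*4*9)*(-15) = 656 - 8*9*(-15) = 656 - 72*(-15) = 656 + 1080 = 1736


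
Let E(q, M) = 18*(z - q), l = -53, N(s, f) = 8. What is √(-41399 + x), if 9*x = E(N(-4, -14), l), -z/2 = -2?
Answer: I*√41407 ≈ 203.49*I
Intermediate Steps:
z = 4 (z = -2*(-2) = 4)
E(q, M) = 72 - 18*q (E(q, M) = 18*(4 - q) = 72 - 18*q)
x = -8 (x = (72 - 18*8)/9 = (72 - 144)/9 = (⅑)*(-72) = -8)
√(-41399 + x) = √(-41399 - 8) = √(-41407) = I*√41407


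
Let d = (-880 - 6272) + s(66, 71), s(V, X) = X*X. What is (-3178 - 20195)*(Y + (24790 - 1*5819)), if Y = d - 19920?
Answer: 71521380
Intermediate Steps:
s(V, X) = X²
d = -2111 (d = (-880 - 6272) + 71² = -7152 + 5041 = -2111)
Y = -22031 (Y = -2111 - 19920 = -22031)
(-3178 - 20195)*(Y + (24790 - 1*5819)) = (-3178 - 20195)*(-22031 + (24790 - 1*5819)) = -23373*(-22031 + (24790 - 5819)) = -23373*(-22031 + 18971) = -23373*(-3060) = 71521380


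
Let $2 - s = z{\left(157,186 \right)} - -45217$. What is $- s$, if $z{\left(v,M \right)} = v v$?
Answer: $69864$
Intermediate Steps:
$z{\left(v,M \right)} = v^{2}$
$s = -69864$ ($s = 2 - \left(157^{2} - -45217\right) = 2 - \left(24649 + 45217\right) = 2 - 69866 = -69864$)
$- s = \left(-1\right) \left(-69864\right) = 69864$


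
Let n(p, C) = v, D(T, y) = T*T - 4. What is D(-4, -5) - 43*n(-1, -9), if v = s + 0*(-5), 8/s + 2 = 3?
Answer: -332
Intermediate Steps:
s = 8 (s = 8/(-2 + 3) = 8/1 = 8*1 = 8)
D(T, y) = -4 + T² (D(T, y) = T² - 4 = -4 + T²)
v = 8 (v = 8 + 0*(-5) = 8 + 0 = 8)
n(p, C) = 8
D(-4, -5) - 43*n(-1, -9) = (-4 + (-4)²) - 43*8 = (-4 + 16) - 344 = 12 - 344 = -332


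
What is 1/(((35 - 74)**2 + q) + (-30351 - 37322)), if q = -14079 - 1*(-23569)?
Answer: -1/56662 ≈ -1.7649e-5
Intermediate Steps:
q = 9490 (q = -14079 + 23569 = 9490)
1/(((35 - 74)**2 + q) + (-30351 - 37322)) = 1/(((35 - 74)**2 + 9490) + (-30351 - 37322)) = 1/(((-39)**2 + 9490) - 67673) = 1/((1521 + 9490) - 67673) = 1/(11011 - 67673) = 1/(-56662) = -1/56662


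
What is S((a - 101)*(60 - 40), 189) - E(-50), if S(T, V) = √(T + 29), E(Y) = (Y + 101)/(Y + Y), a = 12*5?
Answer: 51/100 + I*√791 ≈ 0.51 + 28.125*I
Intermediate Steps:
a = 60
E(Y) = (101 + Y)/(2*Y) (E(Y) = (101 + Y)/((2*Y)) = (101 + Y)*(1/(2*Y)) = (101 + Y)/(2*Y))
S(T, V) = √(29 + T)
S((a - 101)*(60 - 40), 189) - E(-50) = √(29 + (60 - 101)*(60 - 40)) - (101 - 50)/(2*(-50)) = √(29 - 41*20) - (-1)*51/(2*50) = √(29 - 820) - 1*(-51/100) = √(-791) + 51/100 = I*√791 + 51/100 = 51/100 + I*√791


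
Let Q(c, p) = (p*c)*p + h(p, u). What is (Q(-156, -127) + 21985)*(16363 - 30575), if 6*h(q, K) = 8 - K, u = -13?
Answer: 35446653726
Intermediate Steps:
h(q, K) = 4/3 - K/6 (h(q, K) = (8 - K)/6 = 4/3 - K/6)
Q(c, p) = 7/2 + c*p**2 (Q(c, p) = (p*c)*p + (4/3 - 1/6*(-13)) = (c*p)*p + (4/3 + 13/6) = c*p**2 + 7/2 = 7/2 + c*p**2)
(Q(-156, -127) + 21985)*(16363 - 30575) = ((7/2 - 156*(-127)**2) + 21985)*(16363 - 30575) = ((7/2 - 156*16129) + 21985)*(-14212) = ((7/2 - 2516124) + 21985)*(-14212) = (-5032241/2 + 21985)*(-14212) = -4988271/2*(-14212) = 35446653726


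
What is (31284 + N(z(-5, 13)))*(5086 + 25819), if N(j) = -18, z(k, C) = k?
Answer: 966275730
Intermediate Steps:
(31284 + N(z(-5, 13)))*(5086 + 25819) = (31284 - 18)*(5086 + 25819) = 31266*30905 = 966275730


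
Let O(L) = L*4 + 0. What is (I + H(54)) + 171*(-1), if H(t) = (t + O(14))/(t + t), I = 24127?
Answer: 1293679/54 ≈ 23957.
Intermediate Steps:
O(L) = 4*L (O(L) = 4*L + 0 = 4*L)
H(t) = (56 + t)/(2*t) (H(t) = (t + 4*14)/(t + t) = (t + 56)/((2*t)) = (56 + t)*(1/(2*t)) = (56 + t)/(2*t))
(I + H(54)) + 171*(-1) = (24127 + (½)*(56 + 54)/54) + 171*(-1) = (24127 + (½)*(1/54)*110) - 171 = (24127 + 55/54) - 171 = 1302913/54 - 171 = 1293679/54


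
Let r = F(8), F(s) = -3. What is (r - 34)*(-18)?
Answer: 666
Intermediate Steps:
r = -3
(r - 34)*(-18) = (-3 - 34)*(-18) = -37*(-18) = 666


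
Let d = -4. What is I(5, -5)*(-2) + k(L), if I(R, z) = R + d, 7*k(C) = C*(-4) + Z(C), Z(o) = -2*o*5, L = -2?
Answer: 2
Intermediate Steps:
Z(o) = -10*o
k(C) = -2*C (k(C) = (C*(-4) - 10*C)/7 = (-4*C - 10*C)/7 = (-14*C)/7 = -2*C)
I(R, z) = -4 + R (I(R, z) = R - 4 = -4 + R)
I(5, -5)*(-2) + k(L) = (-4 + 5)*(-2) - 2*(-2) = 1*(-2) + 4 = -2 + 4 = 2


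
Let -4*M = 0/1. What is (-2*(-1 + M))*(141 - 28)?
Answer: 226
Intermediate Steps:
M = 0 (M = -0/1 = -0 = -¼*0 = 0)
(-2*(-1 + M))*(141 - 28) = (-2*(-1 + 0))*(141 - 28) = -2*(-1)*113 = 2*113 = 226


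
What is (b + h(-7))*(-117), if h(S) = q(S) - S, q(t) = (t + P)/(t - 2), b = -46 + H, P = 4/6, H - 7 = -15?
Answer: 16250/3 ≈ 5416.7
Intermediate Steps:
H = -8 (H = 7 - 15 = -8)
P = 2/3 (P = 4*(1/6) = 2/3 ≈ 0.66667)
b = -54 (b = -46 - 8 = -54)
q(t) = (2/3 + t)/(-2 + t) (q(t) = (t + 2/3)/(t - 2) = (2/3 + t)/(-2 + t))
h(S) = -S + (2/3 + S)/(-2 + S) (h(S) = (2/3 + S)/(-2 + S) - S = -S + (2/3 + S)/(-2 + S))
(b + h(-7))*(-117) = (-54 + (2/3 - 1*(-7)**2 + 3*(-7))/(-2 - 7))*(-117) = (-54 + (2/3 - 1*49 - 21)/(-9))*(-117) = (-54 - (2/3 - 49 - 21)/9)*(-117) = (-54 - 1/9*(-208/3))*(-117) = (-54 + 208/27)*(-117) = -1250/27*(-117) = 16250/3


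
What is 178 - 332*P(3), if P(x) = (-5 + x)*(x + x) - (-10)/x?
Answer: 9166/3 ≈ 3055.3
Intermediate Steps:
P(x) = 10/x + 2*x*(-5 + x) (P(x) = (-5 + x)*(2*x) + 10/x = 2*x*(-5 + x) + 10/x = 10/x + 2*x*(-5 + x))
178 - 332*P(3) = 178 - 664*(5 + 3²*(-5 + 3))/3 = 178 - 664*(5 + 9*(-2))/3 = 178 - 664*(5 - 18)/3 = 178 - 664*(-13)/3 = 178 - 332*(-26/3) = 178 + 8632/3 = 9166/3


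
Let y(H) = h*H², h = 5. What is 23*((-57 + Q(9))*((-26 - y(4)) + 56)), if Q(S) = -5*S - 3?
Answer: 120750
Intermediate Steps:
Q(S) = -3 - 5*S
y(H) = 5*H²
23*((-57 + Q(9))*((-26 - y(4)) + 56)) = 23*((-57 + (-3 - 5*9))*((-26 - 5*4²) + 56)) = 23*((-57 + (-3 - 45))*((-26 - 5*16) + 56)) = 23*((-57 - 48)*((-26 - 1*80) + 56)) = 23*(-105*((-26 - 80) + 56)) = 23*(-105*(-106 + 56)) = 23*(-105*(-50)) = 23*5250 = 120750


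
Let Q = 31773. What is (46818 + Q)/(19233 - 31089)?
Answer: -26197/3952 ≈ -6.6288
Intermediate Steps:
(46818 + Q)/(19233 - 31089) = (46818 + 31773)/(19233 - 31089) = 78591/(-11856) = 78591*(-1/11856) = -26197/3952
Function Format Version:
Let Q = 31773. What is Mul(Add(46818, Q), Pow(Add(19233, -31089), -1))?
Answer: Rational(-26197, 3952) ≈ -6.6288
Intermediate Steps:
Mul(Add(46818, Q), Pow(Add(19233, -31089), -1)) = Mul(Add(46818, 31773), Pow(Add(19233, -31089), -1)) = Mul(78591, Pow(-11856, -1)) = Mul(78591, Rational(-1, 11856)) = Rational(-26197, 3952)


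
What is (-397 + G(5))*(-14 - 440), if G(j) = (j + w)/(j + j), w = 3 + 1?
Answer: 899147/5 ≈ 1.7983e+5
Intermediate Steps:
w = 4
G(j) = (4 + j)/(2*j) (G(j) = (j + 4)/(j + j) = (4 + j)/((2*j)) = (4 + j)*(1/(2*j)) = (4 + j)/(2*j))
(-397 + G(5))*(-14 - 440) = (-397 + (1/2)*(4 + 5)/5)*(-14 - 440) = (-397 + (1/2)*(1/5)*9)*(-454) = (-397 + 9/10)*(-454) = -3961/10*(-454) = 899147/5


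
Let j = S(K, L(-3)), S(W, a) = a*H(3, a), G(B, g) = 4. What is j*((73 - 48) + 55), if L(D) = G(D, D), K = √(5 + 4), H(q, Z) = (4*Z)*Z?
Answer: 20480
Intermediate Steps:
H(q, Z) = 4*Z²
K = 3 (K = √9 = 3)
L(D) = 4
S(W, a) = 4*a³ (S(W, a) = a*(4*a²) = 4*a³)
j = 256 (j = 4*4³ = 4*64 = 256)
j*((73 - 48) + 55) = 256*((73 - 48) + 55) = 256*(25 + 55) = 256*80 = 20480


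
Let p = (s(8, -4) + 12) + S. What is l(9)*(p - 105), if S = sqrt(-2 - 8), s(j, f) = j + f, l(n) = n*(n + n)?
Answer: -14418 + 162*I*sqrt(10) ≈ -14418.0 + 512.29*I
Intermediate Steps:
l(n) = 2*n**2 (l(n) = n*(2*n) = 2*n**2)
s(j, f) = f + j
S = I*sqrt(10) (S = sqrt(-10) = I*sqrt(10) ≈ 3.1623*I)
p = 16 + I*sqrt(10) (p = ((-4 + 8) + 12) + I*sqrt(10) = (4 + 12) + I*sqrt(10) = 16 + I*sqrt(10) ≈ 16.0 + 3.1623*I)
l(9)*(p - 105) = (2*9**2)*((16 + I*sqrt(10)) - 105) = (2*81)*(-89 + I*sqrt(10)) = 162*(-89 + I*sqrt(10)) = -14418 + 162*I*sqrt(10)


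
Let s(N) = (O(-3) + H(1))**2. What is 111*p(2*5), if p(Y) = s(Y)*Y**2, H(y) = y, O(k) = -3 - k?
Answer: 11100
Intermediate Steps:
s(N) = 1 (s(N) = ((-3 - 1*(-3)) + 1)**2 = ((-3 + 3) + 1)**2 = (0 + 1)**2 = 1**2 = 1)
p(Y) = Y**2 (p(Y) = 1*Y**2 = Y**2)
111*p(2*5) = 111*(2*5)**2 = 111*10**2 = 111*100 = 11100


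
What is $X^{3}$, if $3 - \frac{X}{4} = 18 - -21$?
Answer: $-2985984$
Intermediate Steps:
$X = -144$ ($X = 12 - 4 \left(18 - -21\right) = 12 - 4 \left(18 + 21\right) = 12 - 156 = -144$)
$X^{3} = \left(-144\right)^{3} = -2985984$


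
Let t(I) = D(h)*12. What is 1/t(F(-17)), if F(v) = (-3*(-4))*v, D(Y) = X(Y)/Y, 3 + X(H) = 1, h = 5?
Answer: -5/24 ≈ -0.20833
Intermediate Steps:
X(H) = -2 (X(H) = -3 + 1 = -2)
D(Y) = -2/Y
F(v) = 12*v
t(I) = -24/5 (t(I) = -2/5*12 = -2*⅕*12 = -⅖*12 = -24/5)
1/t(F(-17)) = 1/(-24/5) = -5/24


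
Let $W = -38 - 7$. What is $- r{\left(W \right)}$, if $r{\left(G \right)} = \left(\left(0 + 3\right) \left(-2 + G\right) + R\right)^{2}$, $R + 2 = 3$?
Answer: $-19600$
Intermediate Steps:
$R = 1$ ($R = -2 + 3 = 1$)
$W = -45$
$r{\left(G \right)} = \left(-5 + 3 G\right)^{2}$ ($r{\left(G \right)} = \left(\left(0 + 3\right) \left(-2 + G\right) + 1\right)^{2} = \left(3 \left(-2 + G\right) + 1\right)^{2} = \left(\left(-6 + 3 G\right) + 1\right)^{2} = \left(-5 + 3 G\right)^{2}$)
$- r{\left(W \right)} = - \left(-5 + 3 \left(-45\right)\right)^{2} = - \left(-5 - 135\right)^{2} = - \left(-140\right)^{2} = \left(-1\right) 19600 = -19600$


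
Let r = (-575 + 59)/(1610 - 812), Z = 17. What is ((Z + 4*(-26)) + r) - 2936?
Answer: -402145/133 ≈ -3023.6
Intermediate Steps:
r = -86/133 (r = -516/798 = -516*1/798 = -86/133 ≈ -0.64662)
((Z + 4*(-26)) + r) - 2936 = ((17 + 4*(-26)) - 86/133) - 2936 = ((17 - 104) - 86/133) - 2936 = (-87 - 86/133) - 2936 = -11657/133 - 2936 = -402145/133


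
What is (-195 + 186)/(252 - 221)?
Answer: -9/31 ≈ -0.29032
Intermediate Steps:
(-195 + 186)/(252 - 221) = -9/31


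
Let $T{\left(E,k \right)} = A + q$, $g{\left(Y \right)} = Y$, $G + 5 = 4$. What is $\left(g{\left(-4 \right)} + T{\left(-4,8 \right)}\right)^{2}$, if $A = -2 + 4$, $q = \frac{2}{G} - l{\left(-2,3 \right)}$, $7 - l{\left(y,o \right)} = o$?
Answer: $64$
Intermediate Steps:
$G = -1$ ($G = -5 + 4 = -1$)
$l{\left(y,o \right)} = 7 - o$
$q = -6$ ($q = \frac{2}{-1} - \left(7 - 3\right) = 2 \left(-1\right) - \left(7 - 3\right) = -2 - 4 = -6$)
$A = 2$
$T{\left(E,k \right)} = -4$ ($T{\left(E,k \right)} = 2 - 6 = -4$)
$\left(g{\left(-4 \right)} + T{\left(-4,8 \right)}\right)^{2} = \left(-4 - 4\right)^{2} = \left(-8\right)^{2} = 64$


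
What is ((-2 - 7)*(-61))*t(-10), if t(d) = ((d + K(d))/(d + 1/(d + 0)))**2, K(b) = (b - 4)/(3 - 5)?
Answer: 494100/10201 ≈ 48.436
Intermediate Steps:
K(b) = 2 - b/2 (K(b) = (-4 + b)/(-2) = (-4 + b)*(-1/2) = 2 - b/2)
t(d) = (2 + d/2)**2/(d + 1/d)**2 (t(d) = ((d + (2 - d/2))/(d + 1/(d + 0)))**2 = ((2 + d/2)/(d + 1/d))**2 = (2 + d/2)**2/(d + 1/d)**2)
((-2 - 7)*(-61))*t(-10) = ((-2 - 7)*(-61))*((1/4)*(-10)**2*(4 - 10)**2/(1 + (-10)**2)**2) = (-9*(-61))*((1/4)*100*(-6)**2/(1 + 100)**2) = 549*((1/4)*100*36/101**2) = 549*((1/4)*100*(1/10201)*36) = 549*(900/10201) = 494100/10201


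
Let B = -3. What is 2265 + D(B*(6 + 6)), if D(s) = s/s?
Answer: 2266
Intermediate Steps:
D(s) = 1
2265 + D(B*(6 + 6)) = 2265 + 1 = 2266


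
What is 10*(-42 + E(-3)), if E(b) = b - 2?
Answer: -470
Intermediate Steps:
E(b) = -2 + b
10*(-42 + E(-3)) = 10*(-42 + (-2 - 3)) = 10*(-42 - 5) = 10*(-47) = -470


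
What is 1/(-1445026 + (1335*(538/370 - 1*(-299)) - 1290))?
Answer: -37/38672764 ≈ -9.5674e-7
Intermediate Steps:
1/(-1445026 + (1335*(538/370 - 1*(-299)) - 1290)) = 1/(-1445026 + (1335*(538*(1/370) + 299) - 1290)) = 1/(-1445026 + (1335*(269/185 + 299) - 1290)) = 1/(-1445026 + (1335*(55584/185) - 1290)) = 1/(-1445026 + (14840928/37 - 1290)) = 1/(-1445026 + 14793198/37) = 1/(-38672764/37) = -37/38672764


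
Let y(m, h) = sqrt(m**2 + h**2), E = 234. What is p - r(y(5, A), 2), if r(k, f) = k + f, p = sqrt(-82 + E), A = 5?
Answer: -2 - 5*sqrt(2) + 2*sqrt(38) ≈ 3.2578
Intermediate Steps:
y(m, h) = sqrt(h**2 + m**2)
p = 2*sqrt(38) (p = sqrt(-82 + 234) = sqrt(152) = 2*sqrt(38) ≈ 12.329)
r(k, f) = f + k
p - r(y(5, A), 2) = 2*sqrt(38) - (2 + sqrt(5**2 + 5**2)) = 2*sqrt(38) - (2 + sqrt(25 + 25)) = 2*sqrt(38) - (2 + sqrt(50)) = 2*sqrt(38) - (2 + 5*sqrt(2)) = 2*sqrt(38) + (-2 - 5*sqrt(2)) = -2 - 5*sqrt(2) + 2*sqrt(38)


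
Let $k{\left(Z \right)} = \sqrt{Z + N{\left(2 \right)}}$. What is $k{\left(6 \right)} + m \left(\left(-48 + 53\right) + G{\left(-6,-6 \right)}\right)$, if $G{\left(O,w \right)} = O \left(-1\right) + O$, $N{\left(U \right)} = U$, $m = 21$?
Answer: $105 + 2 \sqrt{2} \approx 107.83$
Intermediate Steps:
$G{\left(O,w \right)} = 0$ ($G{\left(O,w \right)} = - O + O = 0$)
$k{\left(Z \right)} = \sqrt{2 + Z}$ ($k{\left(Z \right)} = \sqrt{Z + 2} = \sqrt{2 + Z}$)
$k{\left(6 \right)} + m \left(\left(-48 + 53\right) + G{\left(-6,-6 \right)}\right) = \sqrt{2 + 6} + 21 \left(\left(-48 + 53\right) + 0\right) = \sqrt{8} + 21 \left(5 + 0\right) = 2 \sqrt{2} + 21 \cdot 5 = 2 \sqrt{2} + 105 = 105 + 2 \sqrt{2}$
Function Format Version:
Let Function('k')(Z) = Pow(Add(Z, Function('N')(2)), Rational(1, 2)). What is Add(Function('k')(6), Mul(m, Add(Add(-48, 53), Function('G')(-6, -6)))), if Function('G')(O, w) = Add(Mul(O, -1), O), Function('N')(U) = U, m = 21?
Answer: Add(105, Mul(2, Pow(2, Rational(1, 2)))) ≈ 107.83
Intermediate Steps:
Function('G')(O, w) = 0 (Function('G')(O, w) = Add(Mul(-1, O), O) = 0)
Function('k')(Z) = Pow(Add(2, Z), Rational(1, 2)) (Function('k')(Z) = Pow(Add(Z, 2), Rational(1, 2)) = Pow(Add(2, Z), Rational(1, 2)))
Add(Function('k')(6), Mul(m, Add(Add(-48, 53), Function('G')(-6, -6)))) = Add(Pow(Add(2, 6), Rational(1, 2)), Mul(21, Add(Add(-48, 53), 0))) = Add(Pow(8, Rational(1, 2)), Mul(21, Add(5, 0))) = Add(Mul(2, Pow(2, Rational(1, 2))), Mul(21, 5)) = Add(Mul(2, Pow(2, Rational(1, 2))), 105) = Add(105, Mul(2, Pow(2, Rational(1, 2))))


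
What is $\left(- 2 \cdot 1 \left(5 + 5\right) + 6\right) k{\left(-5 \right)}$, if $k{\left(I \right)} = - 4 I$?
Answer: $-280$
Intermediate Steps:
$\left(- 2 \cdot 1 \left(5 + 5\right) + 6\right) k{\left(-5 \right)} = \left(- 2 \cdot 1 \left(5 + 5\right) + 6\right) \left(\left(-4\right) \left(-5\right)\right) = \left(- 2 \cdot 1 \cdot 10 + 6\right) 20 = \left(\left(-2\right) 10 + 6\right) 20 = \left(-20 + 6\right) 20 = \left(-14\right) 20 = -280$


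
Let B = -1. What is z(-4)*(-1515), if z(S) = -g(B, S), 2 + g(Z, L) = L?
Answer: -9090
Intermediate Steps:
g(Z, L) = -2 + L
z(S) = 2 - S (z(S) = -(-2 + S) = 2 - S)
z(-4)*(-1515) = (2 - 1*(-4))*(-1515) = (2 + 4)*(-1515) = 6*(-1515) = -9090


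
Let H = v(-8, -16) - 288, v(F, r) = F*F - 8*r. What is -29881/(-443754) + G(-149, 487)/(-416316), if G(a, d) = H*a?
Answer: 507706765/15395157522 ≈ 0.032978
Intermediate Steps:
v(F, r) = F² - 8*r
H = -96 (H = ((-8)² - 8*(-16)) - 288 = (64 + 128) - 288 = 192 - 288 = -96)
G(a, d) = -96*a
-29881/(-443754) + G(-149, 487)/(-416316) = -29881/(-443754) - 96*(-149)/(-416316) = -29881*(-1/443754) + 14304*(-1/416316) = 29881/443754 - 1192/34693 = 507706765/15395157522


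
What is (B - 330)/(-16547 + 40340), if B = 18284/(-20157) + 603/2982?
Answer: -6626021879/476717927994 ≈ -0.013899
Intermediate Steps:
B = -14122739/20036058 (B = 18284*(-1/20157) + 603*(1/2982) = -18284/20157 + 201/994 = -14122739/20036058 ≈ -0.70487)
(B - 330)/(-16547 + 40340) = (-14122739/20036058 - 330)/(-16547 + 40340) = -6626021879/20036058/23793 = -6626021879/20036058*1/23793 = -6626021879/476717927994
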